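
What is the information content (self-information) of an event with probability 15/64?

Information content I(x) = -log₂(p(x))
I = -log₂(15/64) = -log₂(0.2344)
I = 2.0931 bits


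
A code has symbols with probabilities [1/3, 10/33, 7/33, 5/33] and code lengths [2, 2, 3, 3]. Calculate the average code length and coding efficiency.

Average length L = Σ p_i × l_i = 2.3636 bits
Entropy H = 1.9373 bits
Efficiency η = H/L × 100% = 81.96%


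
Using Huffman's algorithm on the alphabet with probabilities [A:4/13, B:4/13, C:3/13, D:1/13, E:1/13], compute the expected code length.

Huffman tree construction:
Combine smallest probabilities repeatedly
Resulting codes:
  A: 10 (length 2)
  B: 11 (length 2)
  C: 01 (length 2)
  D: 000 (length 3)
  E: 001 (length 3)
Average length = Σ p(s) × length(s) = 2.1538 bits


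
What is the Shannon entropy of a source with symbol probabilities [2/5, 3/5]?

H(X) = -Σ p(x) log₂ p(x)
  -2/5 × log₂(2/5) = 0.5288
  -3/5 × log₂(3/5) = 0.4422
H(X) = 0.9710 bits


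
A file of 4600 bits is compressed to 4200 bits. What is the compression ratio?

Compression ratio = Original / Compressed
= 4600 / 4200 = 1.10:1


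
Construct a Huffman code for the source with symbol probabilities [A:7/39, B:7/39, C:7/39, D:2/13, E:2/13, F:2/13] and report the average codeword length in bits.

Huffman tree construction:
Combine smallest probabilities repeatedly
Resulting codes:
  A: 111 (length 3)
  B: 00 (length 2)
  C: 01 (length 2)
  D: 100 (length 3)
  E: 101 (length 3)
  F: 110 (length 3)
Average length = Σ p(s) × length(s) = 2.6410 bits


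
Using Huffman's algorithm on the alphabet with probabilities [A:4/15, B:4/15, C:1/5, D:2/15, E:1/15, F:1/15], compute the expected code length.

Huffman tree construction:
Combine smallest probabilities repeatedly
Resulting codes:
  A: 01 (length 2)
  B: 10 (length 2)
  C: 00 (length 2)
  D: 110 (length 3)
  E: 1110 (length 4)
  F: 1111 (length 4)
Average length = Σ p(s) × length(s) = 2.4000 bits


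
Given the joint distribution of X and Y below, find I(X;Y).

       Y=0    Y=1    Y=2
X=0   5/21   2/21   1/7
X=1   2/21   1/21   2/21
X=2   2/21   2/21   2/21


H(X) = 1.5190, H(Y) = 1.5452, H(X,Y) = 3.0416
I(X;Y) = H(X) + H(Y) - H(X,Y) = 0.0226 bits


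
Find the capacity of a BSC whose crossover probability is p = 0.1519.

For BSC with error probability p:
C = 1 - H(p) where H(p) is binary entropy
H(0.1519) = -0.1519 × log₂(0.1519) - 0.8481 × log₂(0.8481)
H(p) = 0.6146
C = 1 - 0.6146 = 0.3854 bits/use


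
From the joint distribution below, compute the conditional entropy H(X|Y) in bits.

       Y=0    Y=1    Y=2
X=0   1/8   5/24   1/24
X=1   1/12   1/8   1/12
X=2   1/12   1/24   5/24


H(X|Y) = Σ_y p(y) H(X|Y=y)
  p(Y=0) = 7/24, H(X|Y=0) = 1.5567
  p(Y=1) = 3/8, H(X|Y=1) = 1.3516
  p(Y=2) = 1/3, H(X|Y=2) = 1.2988
H(X|Y) = 0.2917×1.5567 + 0.3750×1.3516 + 0.3333×1.2988 = 1.3938 bits


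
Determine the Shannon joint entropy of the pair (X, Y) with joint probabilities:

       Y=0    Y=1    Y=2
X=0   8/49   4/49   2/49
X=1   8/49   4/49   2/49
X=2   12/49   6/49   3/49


H(X,Y) = -Σ p(x,y) log₂ p(x,y)
  p(0,0)=8/49: -0.1633 × log₂(0.1633) = 0.4269
  p(0,1)=4/49: -0.0816 × log₂(0.0816) = 0.2951
  p(0,2)=2/49: -0.0408 × log₂(0.0408) = 0.1884
  p(1,0)=8/49: -0.1633 × log₂(0.1633) = 0.4269
  p(1,1)=4/49: -0.0816 × log₂(0.0816) = 0.2951
  p(1,2)=2/49: -0.0408 × log₂(0.0408) = 0.1884
  p(2,0)=12/49: -0.2449 × log₂(0.2449) = 0.4971
  p(2,1)=6/49: -0.1224 × log₂(0.1224) = 0.3710
  p(2,2)=3/49: -0.0612 × log₂(0.0612) = 0.2467
H(X,Y) = 2.9354 bits


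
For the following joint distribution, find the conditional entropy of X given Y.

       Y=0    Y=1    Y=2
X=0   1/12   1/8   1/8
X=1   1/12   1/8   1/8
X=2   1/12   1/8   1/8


H(X|Y) = Σ_y p(y) H(X|Y=y)
  p(Y=0) = 1/4, H(X|Y=0) = 1.5850
  p(Y=1) = 3/8, H(X|Y=1) = 1.5850
  p(Y=2) = 3/8, H(X|Y=2) = 1.5850
H(X|Y) = 0.2500×1.5850 + 0.3750×1.5850 + 0.3750×1.5850 = 1.5850 bits


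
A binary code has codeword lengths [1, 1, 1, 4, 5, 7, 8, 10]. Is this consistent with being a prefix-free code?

Kraft inequality: Σ 2^(-l_i) ≤ 1 for prefix-free code
Calculating: 2^(-1) + 2^(-1) + 2^(-1) + 2^(-4) + 2^(-5) + 2^(-7) + 2^(-8) + 2^(-10)
= 0.5 + 0.5 + 0.5 + 0.0625 + 0.03125 + 0.0078125 + 0.00390625 + 0.0009765625
= 1.6064
Since 1.6064 > 1, prefix-free code does not exist


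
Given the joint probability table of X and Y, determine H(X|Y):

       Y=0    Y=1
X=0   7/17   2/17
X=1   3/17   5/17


H(X|Y) = Σ_y p(y) H(X|Y=y)
  p(Y=0) = 10/17, H(X|Y=0) = 0.8813
  p(Y=1) = 7/17, H(X|Y=1) = 0.8631
H(X|Y) = 0.5882×0.8813 + 0.4118×0.8631 = 0.8738 bits


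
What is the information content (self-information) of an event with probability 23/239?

Information content I(x) = -log₂(p(x))
I = -log₂(23/239) = -log₂(0.0962)
I = 3.3773 bits


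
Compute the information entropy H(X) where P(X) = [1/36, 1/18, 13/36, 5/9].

H(X) = -Σ p(x) log₂ p(x)
  -1/36 × log₂(1/36) = 0.1436
  -1/18 × log₂(1/18) = 0.2317
  -13/36 × log₂(13/36) = 0.5306
  -5/9 × log₂(5/9) = 0.4711
H(X) = 1.3770 bits


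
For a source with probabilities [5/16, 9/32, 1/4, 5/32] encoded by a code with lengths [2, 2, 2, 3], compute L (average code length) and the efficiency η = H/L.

Average length L = Σ p_i × l_i = 2.1562 bits
Entropy H = 1.9576 bits
Efficiency η = H/L × 100% = 90.79%


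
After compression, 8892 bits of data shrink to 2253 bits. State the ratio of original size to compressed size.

Compression ratio = Original / Compressed
= 8892 / 2253 = 3.95:1


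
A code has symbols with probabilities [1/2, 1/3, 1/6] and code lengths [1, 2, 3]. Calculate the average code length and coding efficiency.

Average length L = Σ p_i × l_i = 1.6667 bits
Entropy H = 1.4591 bits
Efficiency η = H/L × 100% = 87.55%


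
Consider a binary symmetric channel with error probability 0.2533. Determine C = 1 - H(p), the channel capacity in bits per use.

For BSC with error probability p:
C = 1 - H(p) where H(p) is binary entropy
H(0.2533) = -0.2533 × log₂(0.2533) - 0.7467 × log₂(0.7467)
H(p) = 0.8165
C = 1 - 0.8165 = 0.1835 bits/use


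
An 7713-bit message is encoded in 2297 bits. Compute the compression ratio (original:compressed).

Compression ratio = Original / Compressed
= 7713 / 2297 = 3.36:1


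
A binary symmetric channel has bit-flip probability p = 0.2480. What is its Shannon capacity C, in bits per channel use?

For BSC with error probability p:
C = 1 - H(p) where H(p) is binary entropy
H(0.2480) = -0.2480 × log₂(0.2480) - 0.7520 × log₂(0.7520)
H(p) = 0.8081
C = 1 - 0.8081 = 0.1919 bits/use


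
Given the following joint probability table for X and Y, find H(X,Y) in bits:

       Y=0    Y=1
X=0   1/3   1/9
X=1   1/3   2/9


H(X,Y) = -Σ p(x,y) log₂ p(x,y)
  p(0,0)=1/3: -0.3333 × log₂(0.3333) = 0.5283
  p(0,1)=1/9: -0.1111 × log₂(0.1111) = 0.3522
  p(1,0)=1/3: -0.3333 × log₂(0.3333) = 0.5283
  p(1,1)=2/9: -0.2222 × log₂(0.2222) = 0.4822
H(X,Y) = 1.8911 bits


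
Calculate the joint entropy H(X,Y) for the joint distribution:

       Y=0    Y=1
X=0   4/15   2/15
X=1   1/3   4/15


H(X,Y) = -Σ p(x,y) log₂ p(x,y)
  p(0,0)=4/15: -0.2667 × log₂(0.2667) = 0.5085
  p(0,1)=2/15: -0.1333 × log₂(0.1333) = 0.3876
  p(1,0)=1/3: -0.3333 × log₂(0.3333) = 0.5283
  p(1,1)=4/15: -0.2667 × log₂(0.2667) = 0.5085
H(X,Y) = 1.9329 bits


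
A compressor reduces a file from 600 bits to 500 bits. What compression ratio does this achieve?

Compression ratio = Original / Compressed
= 600 / 500 = 1.20:1


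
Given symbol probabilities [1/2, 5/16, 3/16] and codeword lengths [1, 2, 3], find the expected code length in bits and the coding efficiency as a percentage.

Average length L = Σ p_i × l_i = 1.6875 bits
Entropy H = 1.4772 bits
Efficiency η = H/L × 100% = 87.54%


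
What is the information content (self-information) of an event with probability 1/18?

Information content I(x) = -log₂(p(x))
I = -log₂(1/18) = -log₂(0.0556)
I = 4.1699 bits


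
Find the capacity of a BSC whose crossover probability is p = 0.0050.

For BSC with error probability p:
C = 1 - H(p) where H(p) is binary entropy
H(0.0050) = -0.0050 × log₂(0.0050) - 0.9950 × log₂(0.9950)
H(p) = 0.0454
C = 1 - 0.0454 = 0.9546 bits/use


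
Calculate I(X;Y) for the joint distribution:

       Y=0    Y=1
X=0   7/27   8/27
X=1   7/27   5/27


H(X) = 0.9911, H(Y) = 0.9990, H(X,Y) = 1.9803
I(X;Y) = H(X) + H(Y) - H(X,Y) = 0.0097 bits


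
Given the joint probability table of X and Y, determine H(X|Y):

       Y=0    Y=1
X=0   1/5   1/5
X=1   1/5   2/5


H(X|Y) = Σ_y p(y) H(X|Y=y)
  p(Y=0) = 2/5, H(X|Y=0) = 1.0000
  p(Y=1) = 3/5, H(X|Y=1) = 0.9183
H(X|Y) = 0.4000×1.0000 + 0.6000×0.9183 = 0.9510 bits


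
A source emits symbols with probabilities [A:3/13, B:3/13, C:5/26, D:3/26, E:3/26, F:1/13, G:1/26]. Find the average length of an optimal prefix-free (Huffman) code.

Huffman tree construction:
Combine smallest probabilities repeatedly
Resulting codes:
  A: 00 (length 2)
  B: 01 (length 2)
  C: 111 (length 3)
  D: 100 (length 3)
  E: 101 (length 3)
  F: 1101 (length 4)
  G: 1100 (length 4)
Average length = Σ p(s) × length(s) = 2.6538 bits


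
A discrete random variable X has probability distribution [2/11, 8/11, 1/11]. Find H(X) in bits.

H(X) = -Σ p(x) log₂ p(x)
  -2/11 × log₂(2/11) = 0.4472
  -8/11 × log₂(8/11) = 0.3341
  -1/11 × log₂(1/11) = 0.3145
H(X) = 1.0958 bits


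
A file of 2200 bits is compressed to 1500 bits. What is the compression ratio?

Compression ratio = Original / Compressed
= 2200 / 1500 = 1.47:1


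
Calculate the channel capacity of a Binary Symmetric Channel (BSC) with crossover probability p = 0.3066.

For BSC with error probability p:
C = 1 - H(p) where H(p) is binary entropy
H(0.3066) = -0.3066 × log₂(0.3066) - 0.6934 × log₂(0.6934)
H(p) = 0.8892
C = 1 - 0.8892 = 0.1108 bits/use


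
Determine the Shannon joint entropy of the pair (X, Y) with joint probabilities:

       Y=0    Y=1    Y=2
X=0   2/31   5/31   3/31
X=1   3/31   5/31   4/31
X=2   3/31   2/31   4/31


H(X,Y) = -Σ p(x,y) log₂ p(x,y)
  p(0,0)=2/31: -0.0645 × log₂(0.0645) = 0.2551
  p(0,1)=5/31: -0.1613 × log₂(0.1613) = 0.4246
  p(0,2)=3/31: -0.0968 × log₂(0.0968) = 0.3261
  p(1,0)=3/31: -0.0968 × log₂(0.0968) = 0.3261
  p(1,1)=5/31: -0.1613 × log₂(0.1613) = 0.4246
  p(1,2)=4/31: -0.1290 × log₂(0.1290) = 0.3812
  p(2,0)=3/31: -0.0968 × log₂(0.0968) = 0.3261
  p(2,1)=2/31: -0.0645 × log₂(0.0645) = 0.2551
  p(2,2)=4/31: -0.1290 × log₂(0.1290) = 0.3812
H(X,Y) = 3.0999 bits


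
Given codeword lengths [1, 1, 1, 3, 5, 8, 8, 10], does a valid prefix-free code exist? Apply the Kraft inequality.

Kraft inequality: Σ 2^(-l_i) ≤ 1 for prefix-free code
Calculating: 2^(-1) + 2^(-1) + 2^(-1) + 2^(-3) + 2^(-5) + 2^(-8) + 2^(-8) + 2^(-10)
= 0.5 + 0.5 + 0.5 + 0.125 + 0.03125 + 0.00390625 + 0.00390625 + 0.0009765625
= 1.6650
Since 1.6650 > 1, prefix-free code does not exist


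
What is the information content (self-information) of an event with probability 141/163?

Information content I(x) = -log₂(p(x))
I = -log₂(141/163) = -log₂(0.8650)
I = 0.2092 bits


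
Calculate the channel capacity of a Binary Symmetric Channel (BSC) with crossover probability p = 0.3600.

For BSC with error probability p:
C = 1 - H(p) where H(p) is binary entropy
H(0.3600) = -0.3600 × log₂(0.3600) - 0.6400 × log₂(0.6400)
H(p) = 0.9427
C = 1 - 0.9427 = 0.0573 bits/use


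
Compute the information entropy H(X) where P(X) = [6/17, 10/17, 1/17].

H(X) = -Σ p(x) log₂ p(x)
  -6/17 × log₂(6/17) = 0.5303
  -10/17 × log₂(10/17) = 0.4503
  -1/17 × log₂(1/17) = 0.2404
H(X) = 1.2210 bits


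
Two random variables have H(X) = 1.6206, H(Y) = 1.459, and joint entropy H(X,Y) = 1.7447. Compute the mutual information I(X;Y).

I(X;Y) = H(X) + H(Y) - H(X,Y)
I(X;Y) = 1.6206 + 1.459 - 1.7447 = 1.3349 bits


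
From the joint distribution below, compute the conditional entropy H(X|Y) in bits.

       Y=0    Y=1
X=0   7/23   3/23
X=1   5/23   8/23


H(X|Y) = Σ_y p(y) H(X|Y=y)
  p(Y=0) = 12/23, H(X|Y=0) = 0.9799
  p(Y=1) = 11/23, H(X|Y=1) = 0.8454
H(X|Y) = 0.5217×0.9799 + 0.4783×0.8454 = 0.9155 bits


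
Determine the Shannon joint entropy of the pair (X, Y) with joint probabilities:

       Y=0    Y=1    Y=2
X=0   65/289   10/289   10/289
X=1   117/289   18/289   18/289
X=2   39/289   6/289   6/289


H(X,Y) = -Σ p(x,y) log₂ p(x,y)
  p(0,0)=65/289: -0.2249 × log₂(0.2249) = 0.4841
  p(0,1)=10/289: -0.0346 × log₂(0.0346) = 0.1679
  p(0,2)=10/289: -0.0346 × log₂(0.0346) = 0.1679
  p(1,0)=117/289: -0.4048 × log₂(0.4048) = 0.5281
  p(1,1)=18/289: -0.0623 × log₂(0.0623) = 0.2494
  p(1,2)=18/289: -0.0623 × log₂(0.0623) = 0.2494
  p(2,0)=39/289: -0.1349 × log₂(0.1349) = 0.3899
  p(2,1)=6/289: -0.0208 × log₂(0.0208) = 0.1161
  p(2,2)=6/289: -0.0208 × log₂(0.0208) = 0.1161
H(X,Y) = 2.4691 bits


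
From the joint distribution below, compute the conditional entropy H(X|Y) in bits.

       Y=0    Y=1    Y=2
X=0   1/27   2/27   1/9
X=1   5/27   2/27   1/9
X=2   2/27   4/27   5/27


H(X|Y) = Σ_y p(y) H(X|Y=y)
  p(Y=0) = 8/27, H(X|Y=0) = 1.2988
  p(Y=1) = 8/27, H(X|Y=1) = 1.5000
  p(Y=2) = 11/27, H(X|Y=2) = 1.5395
H(X|Y) = 0.2963×1.2988 + 0.2963×1.5000 + 0.4074×1.5395 = 1.4565 bits


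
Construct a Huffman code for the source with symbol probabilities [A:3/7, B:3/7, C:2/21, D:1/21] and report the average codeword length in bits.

Huffman tree construction:
Combine smallest probabilities repeatedly
Resulting codes:
  A: 11 (length 2)
  B: 0 (length 1)
  C: 101 (length 3)
  D: 100 (length 3)
Average length = Σ p(s) × length(s) = 1.7143 bits


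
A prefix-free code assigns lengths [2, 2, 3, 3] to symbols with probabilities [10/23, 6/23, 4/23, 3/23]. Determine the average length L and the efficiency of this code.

Average length L = Σ p_i × l_i = 2.3043 bits
Entropy H = 1.8503 bits
Efficiency η = H/L × 100% = 80.30%


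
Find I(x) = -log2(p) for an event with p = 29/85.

Information content I(x) = -log₂(p(x))
I = -log₂(29/85) = -log₂(0.3412)
I = 1.5514 bits


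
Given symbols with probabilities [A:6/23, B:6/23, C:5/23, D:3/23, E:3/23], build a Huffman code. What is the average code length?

Huffman tree construction:
Combine smallest probabilities repeatedly
Resulting codes:
  A: 01 (length 2)
  B: 10 (length 2)
  C: 00 (length 2)
  D: 110 (length 3)
  E: 111 (length 3)
Average length = Σ p(s) × length(s) = 2.2609 bits


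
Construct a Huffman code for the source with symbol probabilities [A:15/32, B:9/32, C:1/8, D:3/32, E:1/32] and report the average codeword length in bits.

Huffman tree construction:
Combine smallest probabilities repeatedly
Resulting codes:
  A: 0 (length 1)
  B: 11 (length 2)
  C: 100 (length 3)
  D: 1011 (length 4)
  E: 1010 (length 4)
Average length = Σ p(s) × length(s) = 1.9062 bits


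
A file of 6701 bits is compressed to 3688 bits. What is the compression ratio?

Compression ratio = Original / Compressed
= 6701 / 3688 = 1.82:1


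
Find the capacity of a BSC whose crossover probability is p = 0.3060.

For BSC with error probability p:
C = 1 - H(p) where H(p) is binary entropy
H(0.3060) = -0.3060 × log₂(0.3060) - 0.6940 × log₂(0.6940)
H(p) = 0.8885
C = 1 - 0.8885 = 0.1115 bits/use


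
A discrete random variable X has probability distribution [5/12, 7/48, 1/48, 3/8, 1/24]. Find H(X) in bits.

H(X) = -Σ p(x) log₂ p(x)
  -5/12 × log₂(5/12) = 0.5263
  -7/48 × log₂(7/48) = 0.4051
  -1/48 × log₂(1/48) = 0.1164
  -3/8 × log₂(3/8) = 0.5306
  -1/24 × log₂(1/24) = 0.1910
H(X) = 1.7694 bits


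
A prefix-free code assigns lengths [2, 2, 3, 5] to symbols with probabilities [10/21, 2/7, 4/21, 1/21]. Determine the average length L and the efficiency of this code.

Average length L = Σ p_i × l_i = 2.3333 bits
Entropy H = 1.6909 bits
Efficiency η = H/L × 100% = 72.47%


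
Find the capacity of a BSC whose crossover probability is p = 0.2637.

For BSC with error probability p:
C = 1 - H(p) where H(p) is binary entropy
H(0.2637) = -0.2637 × log₂(0.2637) - 0.7363 × log₂(0.7363)
H(p) = 0.8323
C = 1 - 0.8323 = 0.1677 bits/use


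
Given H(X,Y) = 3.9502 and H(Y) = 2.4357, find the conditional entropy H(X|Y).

Chain rule: H(X,Y) = H(X|Y) + H(Y)
H(X|Y) = H(X,Y) - H(Y) = 3.9502 - 2.4357 = 1.5145 bits


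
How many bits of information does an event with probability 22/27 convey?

Information content I(x) = -log₂(p(x))
I = -log₂(22/27) = -log₂(0.8148)
I = 0.2955 bits


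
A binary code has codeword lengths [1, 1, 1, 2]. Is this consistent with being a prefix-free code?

Kraft inequality: Σ 2^(-l_i) ≤ 1 for prefix-free code
Calculating: 2^(-1) + 2^(-1) + 2^(-1) + 2^(-2)
= 0.5 + 0.5 + 0.5 + 0.25
= 1.7500
Since 1.7500 > 1, prefix-free code does not exist


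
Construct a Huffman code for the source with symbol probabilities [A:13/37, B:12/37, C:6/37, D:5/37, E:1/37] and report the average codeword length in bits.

Huffman tree construction:
Combine smallest probabilities repeatedly
Resulting codes:
  A: 0 (length 1)
  B: 10 (length 2)
  C: 110 (length 3)
  D: 1111 (length 4)
  E: 1110 (length 4)
Average length = Σ p(s) × length(s) = 2.1351 bits


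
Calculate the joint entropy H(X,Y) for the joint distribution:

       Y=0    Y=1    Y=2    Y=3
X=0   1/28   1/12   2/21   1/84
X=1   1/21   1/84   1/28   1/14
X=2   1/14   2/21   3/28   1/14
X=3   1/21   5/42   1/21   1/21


H(X,Y) = -Σ p(x,y) log₂ p(x,y)
  p(0,0)=1/28: -0.0357 × log₂(0.0357) = 0.1717
  p(0,1)=1/12: -0.0833 × log₂(0.0833) = 0.2987
  p(0,2)=2/21: -0.0952 × log₂(0.0952) = 0.3231
  p(0,3)=1/84: -0.0119 × log₂(0.0119) = 0.0761
  p(1,0)=1/21: -0.0476 × log₂(0.0476) = 0.2092
  p(1,1)=1/84: -0.0119 × log₂(0.0119) = 0.0761
  p(1,2)=1/28: -0.0357 × log₂(0.0357) = 0.1717
  p(1,3)=1/14: -0.0714 × log₂(0.0714) = 0.2720
  p(2,0)=1/14: -0.0714 × log₂(0.0714) = 0.2720
  p(2,1)=2/21: -0.0952 × log₂(0.0952) = 0.3231
  p(2,2)=3/28: -0.1071 × log₂(0.1071) = 0.3453
  p(2,3)=1/14: -0.0714 × log₂(0.0714) = 0.2720
  p(3,0)=1/21: -0.0476 × log₂(0.0476) = 0.2092
  p(3,1)=5/42: -0.1190 × log₂(0.1190) = 0.3655
  p(3,2)=1/21: -0.0476 × log₂(0.0476) = 0.2092
  p(3,3)=1/21: -0.0476 × log₂(0.0476) = 0.2092
H(X,Y) = 3.8038 bits


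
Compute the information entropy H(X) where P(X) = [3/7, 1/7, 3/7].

H(X) = -Σ p(x) log₂ p(x)
  -3/7 × log₂(3/7) = 0.5239
  -1/7 × log₂(1/7) = 0.4011
  -3/7 × log₂(3/7) = 0.5239
H(X) = 1.4488 bits


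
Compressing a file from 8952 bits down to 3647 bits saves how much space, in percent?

Space savings = (1 - Compressed/Original) × 100%
= (1 - 3647/8952) × 100%
= 59.26%


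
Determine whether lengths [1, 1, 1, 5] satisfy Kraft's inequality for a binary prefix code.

Kraft inequality: Σ 2^(-l_i) ≤ 1 for prefix-free code
Calculating: 2^(-1) + 2^(-1) + 2^(-1) + 2^(-5)
= 0.5 + 0.5 + 0.5 + 0.03125
= 1.5312
Since 1.5312 > 1, prefix-free code does not exist


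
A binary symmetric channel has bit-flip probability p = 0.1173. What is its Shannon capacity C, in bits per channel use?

For BSC with error probability p:
C = 1 - H(p) where H(p) is binary entropy
H(0.1173) = -0.1173 × log₂(0.1173) - 0.8827 × log₂(0.8827)
H(p) = 0.5215
C = 1 - 0.5215 = 0.4785 bits/use


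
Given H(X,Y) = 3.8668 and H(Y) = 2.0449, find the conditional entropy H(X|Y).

Chain rule: H(X,Y) = H(X|Y) + H(Y)
H(X|Y) = H(X,Y) - H(Y) = 3.8668 - 2.0449 = 1.8219 bits


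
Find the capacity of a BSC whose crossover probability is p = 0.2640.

For BSC with error probability p:
C = 1 - H(p) where H(p) is binary entropy
H(0.2640) = -0.2640 × log₂(0.2640) - 0.7360 × log₂(0.7360)
H(p) = 0.8327
C = 1 - 0.8327 = 0.1673 bits/use


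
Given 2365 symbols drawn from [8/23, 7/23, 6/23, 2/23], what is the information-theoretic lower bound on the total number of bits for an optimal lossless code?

Entropy H = 1.8644 bits/symbol
Minimum bits = H × n = 1.8644 × 2365
= 4409.25 bits


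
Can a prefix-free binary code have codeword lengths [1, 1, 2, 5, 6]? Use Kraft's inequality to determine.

Kraft inequality: Σ 2^(-l_i) ≤ 1 for prefix-free code
Calculating: 2^(-1) + 2^(-1) + 2^(-2) + 2^(-5) + 2^(-6)
= 0.5 + 0.5 + 0.25 + 0.03125 + 0.015625
= 1.2969
Since 1.2969 > 1, prefix-free code does not exist


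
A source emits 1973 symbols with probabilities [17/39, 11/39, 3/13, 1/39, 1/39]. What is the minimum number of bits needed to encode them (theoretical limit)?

Entropy H = 1.7964 bits/symbol
Minimum bits = H × n = 1.7964 × 1973
= 3544.36 bits


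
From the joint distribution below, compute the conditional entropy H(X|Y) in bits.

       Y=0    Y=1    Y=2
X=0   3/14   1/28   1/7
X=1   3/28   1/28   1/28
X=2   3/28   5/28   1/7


H(X|Y) = Σ_y p(y) H(X|Y=y)
  p(Y=0) = 3/7, H(X|Y=0) = 1.5000
  p(Y=1) = 1/4, H(X|Y=1) = 1.1488
  p(Y=2) = 9/28, H(X|Y=2) = 1.3921
H(X|Y) = 0.4286×1.5000 + 0.2500×1.1488 + 0.3214×1.3921 = 1.3775 bits


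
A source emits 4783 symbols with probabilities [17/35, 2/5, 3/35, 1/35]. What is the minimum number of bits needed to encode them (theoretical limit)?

Entropy H = 1.4851 bits/symbol
Minimum bits = H × n = 1.4851 × 4783
= 7103.46 bits


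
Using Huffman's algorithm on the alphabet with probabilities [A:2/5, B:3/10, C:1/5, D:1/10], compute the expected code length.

Huffman tree construction:
Combine smallest probabilities repeatedly
Resulting codes:
  A: 0 (length 1)
  B: 10 (length 2)
  C: 111 (length 3)
  D: 110 (length 3)
Average length = Σ p(s) × length(s) = 1.9000 bits


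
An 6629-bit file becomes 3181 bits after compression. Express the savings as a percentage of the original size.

Space savings = (1 - Compressed/Original) × 100%
= (1 - 3181/6629) × 100%
= 52.01%


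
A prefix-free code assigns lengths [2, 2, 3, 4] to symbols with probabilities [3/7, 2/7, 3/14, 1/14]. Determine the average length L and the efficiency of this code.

Average length L = Σ p_i × l_i = 2.3571 bits
Entropy H = 1.7885 bits
Efficiency η = H/L × 100% = 75.87%


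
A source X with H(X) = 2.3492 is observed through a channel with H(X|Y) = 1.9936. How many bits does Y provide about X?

I(X;Y) = H(X) - H(X|Y)
I(X;Y) = 2.3492 - 1.9936 = 0.3556 bits


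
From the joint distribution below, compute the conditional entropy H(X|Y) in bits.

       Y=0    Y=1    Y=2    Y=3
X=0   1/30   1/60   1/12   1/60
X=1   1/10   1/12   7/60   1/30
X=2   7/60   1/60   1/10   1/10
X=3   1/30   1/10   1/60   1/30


H(X|Y) = Σ_y p(y) H(X|Y=y)
  p(Y=0) = 17/60, H(X|Y=0) = 1.7839
  p(Y=1) = 13/60, H(X|Y=1) = 1.6143
  p(Y=2) = 19/60, H(X|Y=2) = 1.7863
  p(Y=3) = 11/60, H(X|Y=3) = 1.6858
H(X|Y) = 0.2833×1.7839 + 0.2167×1.6143 + 0.3167×1.7863 + 0.1833×1.6858 = 1.7299 bits


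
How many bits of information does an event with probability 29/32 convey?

Information content I(x) = -log₂(p(x))
I = -log₂(29/32) = -log₂(0.9062)
I = 0.1420 bits


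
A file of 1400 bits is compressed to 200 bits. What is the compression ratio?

Compression ratio = Original / Compressed
= 1400 / 200 = 7.00:1


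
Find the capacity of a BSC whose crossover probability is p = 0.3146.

For BSC with error probability p:
C = 1 - H(p) where H(p) is binary entropy
H(0.3146) = -0.3146 × log₂(0.3146) - 0.6854 × log₂(0.6854)
H(p) = 0.8984
C = 1 - 0.8984 = 0.1016 bits/use


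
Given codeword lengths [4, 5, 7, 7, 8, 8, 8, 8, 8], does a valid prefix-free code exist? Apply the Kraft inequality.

Kraft inequality: Σ 2^(-l_i) ≤ 1 for prefix-free code
Calculating: 2^(-4) + 2^(-5) + 2^(-7) + 2^(-7) + 2^(-8) + 2^(-8) + 2^(-8) + 2^(-8) + 2^(-8)
= 0.0625 + 0.03125 + 0.0078125 + 0.0078125 + 0.00390625 + 0.00390625 + 0.00390625 + 0.00390625 + 0.00390625
= 0.1289
Since 0.1289 ≤ 1, prefix-free code exists


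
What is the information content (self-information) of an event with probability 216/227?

Information content I(x) = -log₂(p(x))
I = -log₂(216/227) = -log₂(0.9515)
I = 0.0717 bits


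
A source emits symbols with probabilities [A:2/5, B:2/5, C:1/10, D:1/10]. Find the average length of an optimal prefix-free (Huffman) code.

Huffman tree construction:
Combine smallest probabilities repeatedly
Resulting codes:
  A: 11 (length 2)
  B: 0 (length 1)
  C: 100 (length 3)
  D: 101 (length 3)
Average length = Σ p(s) × length(s) = 1.8000 bits


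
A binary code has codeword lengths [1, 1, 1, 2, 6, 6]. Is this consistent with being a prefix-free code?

Kraft inequality: Σ 2^(-l_i) ≤ 1 for prefix-free code
Calculating: 2^(-1) + 2^(-1) + 2^(-1) + 2^(-2) + 2^(-6) + 2^(-6)
= 0.5 + 0.5 + 0.5 + 0.25 + 0.015625 + 0.015625
= 1.7812
Since 1.7812 > 1, prefix-free code does not exist


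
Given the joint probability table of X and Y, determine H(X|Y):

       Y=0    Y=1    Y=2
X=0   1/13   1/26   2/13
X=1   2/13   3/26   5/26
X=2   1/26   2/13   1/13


H(X|Y) = Σ_y p(y) H(X|Y=y)
  p(Y=0) = 7/26, H(X|Y=0) = 1.3788
  p(Y=1) = 4/13, H(X|Y=1) = 1.4056
  p(Y=2) = 11/26, H(X|Y=2) = 1.4949
H(X|Y) = 0.2692×1.3788 + 0.3077×1.4056 + 0.4231×1.4949 = 1.4362 bits


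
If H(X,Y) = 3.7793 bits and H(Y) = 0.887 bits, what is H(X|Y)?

Chain rule: H(X,Y) = H(X|Y) + H(Y)
H(X|Y) = H(X,Y) - H(Y) = 3.7793 - 0.887 = 2.8923 bits


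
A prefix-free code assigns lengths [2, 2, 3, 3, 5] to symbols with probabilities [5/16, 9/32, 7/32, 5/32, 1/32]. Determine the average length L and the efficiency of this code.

Average length L = Σ p_i × l_i = 2.4688 bits
Entropy H = 2.0934 bits
Efficiency η = H/L × 100% = 84.80%


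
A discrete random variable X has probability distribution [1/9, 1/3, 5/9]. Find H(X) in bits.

H(X) = -Σ p(x) log₂ p(x)
  -1/9 × log₂(1/9) = 0.3522
  -1/3 × log₂(1/3) = 0.5283
  -5/9 × log₂(5/9) = 0.4711
H(X) = 1.3516 bits


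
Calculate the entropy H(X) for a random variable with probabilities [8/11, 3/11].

H(X) = -Σ p(x) log₂ p(x)
  -8/11 × log₂(8/11) = 0.3341
  -3/11 × log₂(3/11) = 0.5112
H(X) = 0.8454 bits


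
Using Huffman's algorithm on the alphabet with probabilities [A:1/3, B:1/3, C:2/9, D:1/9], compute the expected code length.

Huffman tree construction:
Combine smallest probabilities repeatedly
Resulting codes:
  A: 10 (length 2)
  B: 11 (length 2)
  C: 01 (length 2)
  D: 00 (length 2)
Average length = Σ p(s) × length(s) = 2.0000 bits


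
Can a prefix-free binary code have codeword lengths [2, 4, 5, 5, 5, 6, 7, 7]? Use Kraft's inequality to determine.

Kraft inequality: Σ 2^(-l_i) ≤ 1 for prefix-free code
Calculating: 2^(-2) + 2^(-4) + 2^(-5) + 2^(-5) + 2^(-5) + 2^(-6) + 2^(-7) + 2^(-7)
= 0.25 + 0.0625 + 0.03125 + 0.03125 + 0.03125 + 0.015625 + 0.0078125 + 0.0078125
= 0.4375
Since 0.4375 ≤ 1, prefix-free code exists


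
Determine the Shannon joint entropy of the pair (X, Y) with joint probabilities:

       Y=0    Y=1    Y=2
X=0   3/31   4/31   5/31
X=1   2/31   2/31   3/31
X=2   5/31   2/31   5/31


H(X,Y) = -Σ p(x,y) log₂ p(x,y)
  p(0,0)=3/31: -0.0968 × log₂(0.0968) = 0.3261
  p(0,1)=4/31: -0.1290 × log₂(0.1290) = 0.3812
  p(0,2)=5/31: -0.1613 × log₂(0.1613) = 0.4246
  p(1,0)=2/31: -0.0645 × log₂(0.0645) = 0.2551
  p(1,1)=2/31: -0.0645 × log₂(0.0645) = 0.2551
  p(1,2)=3/31: -0.0968 × log₂(0.0968) = 0.3261
  p(2,0)=5/31: -0.1613 × log₂(0.1613) = 0.4246
  p(2,1)=2/31: -0.0645 × log₂(0.0645) = 0.2551
  p(2,2)=5/31: -0.1613 × log₂(0.1613) = 0.4246
H(X,Y) = 3.0723 bits


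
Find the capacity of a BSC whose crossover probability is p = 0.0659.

For BSC with error probability p:
C = 1 - H(p) where H(p) is binary entropy
H(0.0659) = -0.0659 × log₂(0.0659) - 0.9341 × log₂(0.9341)
H(p) = 0.3504
C = 1 - 0.3504 = 0.6496 bits/use


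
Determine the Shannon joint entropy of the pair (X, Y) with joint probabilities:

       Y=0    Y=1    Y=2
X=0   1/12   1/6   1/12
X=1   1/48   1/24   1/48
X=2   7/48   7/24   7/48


H(X,Y) = -Σ p(x,y) log₂ p(x,y)
  p(0,0)=1/12: -0.0833 × log₂(0.0833) = 0.2987
  p(0,1)=1/6: -0.1667 × log₂(0.1667) = 0.4308
  p(0,2)=1/12: -0.0833 × log₂(0.0833) = 0.2987
  p(1,0)=1/48: -0.0208 × log₂(0.0208) = 0.1164
  p(1,1)=1/24: -0.0417 × log₂(0.0417) = 0.1910
  p(1,2)=1/48: -0.0208 × log₂(0.0208) = 0.1164
  p(2,0)=7/48: -0.1458 × log₂(0.1458) = 0.4051
  p(2,1)=7/24: -0.2917 × log₂(0.2917) = 0.5185
  p(2,2)=7/48: -0.1458 × log₂(0.1458) = 0.4051
H(X,Y) = 2.7807 bits


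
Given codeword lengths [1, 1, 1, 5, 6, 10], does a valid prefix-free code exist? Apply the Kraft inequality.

Kraft inequality: Σ 2^(-l_i) ≤ 1 for prefix-free code
Calculating: 2^(-1) + 2^(-1) + 2^(-1) + 2^(-5) + 2^(-6) + 2^(-10)
= 0.5 + 0.5 + 0.5 + 0.03125 + 0.015625 + 0.0009765625
= 1.5479
Since 1.5479 > 1, prefix-free code does not exist


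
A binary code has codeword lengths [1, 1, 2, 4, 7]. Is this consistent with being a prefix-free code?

Kraft inequality: Σ 2^(-l_i) ≤ 1 for prefix-free code
Calculating: 2^(-1) + 2^(-1) + 2^(-2) + 2^(-4) + 2^(-7)
= 0.5 + 0.5 + 0.25 + 0.0625 + 0.0078125
= 1.3203
Since 1.3203 > 1, prefix-free code does not exist


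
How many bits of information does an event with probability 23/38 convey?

Information content I(x) = -log₂(p(x))
I = -log₂(23/38) = -log₂(0.6053)
I = 0.7244 bits


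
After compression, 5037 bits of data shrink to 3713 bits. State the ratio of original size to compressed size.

Compression ratio = Original / Compressed
= 5037 / 3713 = 1.36:1


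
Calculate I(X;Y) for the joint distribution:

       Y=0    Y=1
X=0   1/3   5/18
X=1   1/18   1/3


H(X) = 0.9641, H(Y) = 0.9641, H(X,Y) = 1.8016
I(X;Y) = H(X) + H(Y) - H(X,Y) = 0.1265 bits


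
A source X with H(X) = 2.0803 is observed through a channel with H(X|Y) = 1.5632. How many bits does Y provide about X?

I(X;Y) = H(X) - H(X|Y)
I(X;Y) = 2.0803 - 1.5632 = 0.5171 bits


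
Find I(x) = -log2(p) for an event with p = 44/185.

Information content I(x) = -log₂(p(x))
I = -log₂(44/185) = -log₂(0.2378)
I = 2.0719 bits


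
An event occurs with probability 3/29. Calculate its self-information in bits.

Information content I(x) = -log₂(p(x))
I = -log₂(3/29) = -log₂(0.1034)
I = 3.2730 bits


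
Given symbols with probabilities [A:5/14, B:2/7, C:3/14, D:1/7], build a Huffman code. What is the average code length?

Huffman tree construction:
Combine smallest probabilities repeatedly
Resulting codes:
  A: 11 (length 2)
  B: 10 (length 2)
  C: 01 (length 2)
  D: 00 (length 2)
Average length = Σ p(s) × length(s) = 2.0000 bits


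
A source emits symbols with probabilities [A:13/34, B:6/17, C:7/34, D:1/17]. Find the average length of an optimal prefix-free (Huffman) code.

Huffman tree construction:
Combine smallest probabilities repeatedly
Resulting codes:
  A: 0 (length 1)
  B: 11 (length 2)
  C: 101 (length 3)
  D: 100 (length 3)
Average length = Σ p(s) × length(s) = 1.8824 bits


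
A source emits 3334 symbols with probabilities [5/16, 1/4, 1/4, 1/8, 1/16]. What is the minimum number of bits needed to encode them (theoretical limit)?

Entropy H = 2.1494 bits/symbol
Minimum bits = H × n = 2.1494 × 3334
= 7166.09 bits


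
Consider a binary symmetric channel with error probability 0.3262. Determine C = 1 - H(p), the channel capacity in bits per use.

For BSC with error probability p:
C = 1 - H(p) where H(p) is binary entropy
H(0.3262) = -0.3262 × log₂(0.3262) - 0.6738 × log₂(0.6738)
H(p) = 0.9110
C = 1 - 0.9110 = 0.0890 bits/use


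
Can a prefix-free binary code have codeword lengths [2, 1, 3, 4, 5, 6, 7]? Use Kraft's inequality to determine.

Kraft inequality: Σ 2^(-l_i) ≤ 1 for prefix-free code
Calculating: 2^(-2) + 2^(-1) + 2^(-3) + 2^(-4) + 2^(-5) + 2^(-6) + 2^(-7)
= 0.25 + 0.5 + 0.125 + 0.0625 + 0.03125 + 0.015625 + 0.0078125
= 0.9922
Since 0.9922 ≤ 1, prefix-free code exists


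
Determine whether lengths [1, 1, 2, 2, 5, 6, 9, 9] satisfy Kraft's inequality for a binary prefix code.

Kraft inequality: Σ 2^(-l_i) ≤ 1 for prefix-free code
Calculating: 2^(-1) + 2^(-1) + 2^(-2) + 2^(-2) + 2^(-5) + 2^(-6) + 2^(-9) + 2^(-9)
= 0.5 + 0.5 + 0.25 + 0.25 + 0.03125 + 0.015625 + 0.001953125 + 0.001953125
= 1.5508
Since 1.5508 > 1, prefix-free code does not exist


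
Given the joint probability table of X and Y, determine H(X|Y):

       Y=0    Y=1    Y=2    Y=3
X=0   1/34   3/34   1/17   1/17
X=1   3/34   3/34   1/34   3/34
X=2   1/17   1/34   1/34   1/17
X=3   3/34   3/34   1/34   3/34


H(X|Y) = Σ_y p(y) H(X|Y=y)
  p(Y=0) = 9/34, H(X|Y=0) = 1.8911
  p(Y=1) = 5/17, H(X|Y=1) = 1.8955
  p(Y=2) = 5/34, H(X|Y=2) = 1.9219
  p(Y=3) = 5/17, H(X|Y=3) = 1.9710
H(X|Y) = 0.2647×1.8911 + 0.2941×1.8955 + 0.1471×1.9219 + 0.2941×1.9710 = 1.9204 bits


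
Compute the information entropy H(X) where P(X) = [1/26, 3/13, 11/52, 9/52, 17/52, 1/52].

H(X) = -Σ p(x) log₂ p(x)
  -1/26 × log₂(1/26) = 0.1808
  -3/13 × log₂(3/13) = 0.4882
  -11/52 × log₂(11/52) = 0.4741
  -9/52 × log₂(9/52) = 0.4380
  -17/52 × log₂(17/52) = 0.5273
  -1/52 × log₂(1/52) = 0.1096
H(X) = 2.2179 bits


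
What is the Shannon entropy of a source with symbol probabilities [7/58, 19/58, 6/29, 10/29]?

H(X) = -Σ p(x) log₂ p(x)
  -7/58 × log₂(7/58) = 0.3682
  -19/58 × log₂(19/58) = 0.5274
  -6/29 × log₂(6/29) = 0.4703
  -10/29 × log₂(10/29) = 0.5297
H(X) = 1.8956 bits


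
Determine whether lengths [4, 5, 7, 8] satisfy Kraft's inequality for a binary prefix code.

Kraft inequality: Σ 2^(-l_i) ≤ 1 for prefix-free code
Calculating: 2^(-4) + 2^(-5) + 2^(-7) + 2^(-8)
= 0.0625 + 0.03125 + 0.0078125 + 0.00390625
= 0.1055
Since 0.1055 ≤ 1, prefix-free code exists


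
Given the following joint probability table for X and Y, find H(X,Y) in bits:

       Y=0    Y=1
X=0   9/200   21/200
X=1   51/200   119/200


H(X,Y) = -Σ p(x,y) log₂ p(x,y)
  p(0,0)=9/200: -0.0450 × log₂(0.0450) = 0.2013
  p(0,1)=21/200: -0.1050 × log₂(0.1050) = 0.3414
  p(1,0)=51/200: -0.2550 × log₂(0.2550) = 0.5027
  p(1,1)=119/200: -0.5950 × log₂(0.5950) = 0.4457
H(X,Y) = 1.4911 bits


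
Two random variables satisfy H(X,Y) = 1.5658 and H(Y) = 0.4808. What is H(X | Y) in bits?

Chain rule: H(X,Y) = H(X|Y) + H(Y)
H(X|Y) = H(X,Y) - H(Y) = 1.5658 - 0.4808 = 1.085 bits


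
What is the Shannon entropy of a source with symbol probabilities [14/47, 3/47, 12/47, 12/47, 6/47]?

H(X) = -Σ p(x) log₂ p(x)
  -14/47 × log₂(14/47) = 0.5205
  -3/47 × log₂(3/47) = 0.2534
  -12/47 × log₂(12/47) = 0.5029
  -12/47 × log₂(12/47) = 0.5029
  -6/47 × log₂(6/47) = 0.3791
H(X) = 2.1587 bits


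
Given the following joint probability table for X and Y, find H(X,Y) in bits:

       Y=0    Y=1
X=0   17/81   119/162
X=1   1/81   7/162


H(X,Y) = -Σ p(x,y) log₂ p(x,y)
  p(0,0)=17/81: -0.2099 × log₂(0.2099) = 0.4727
  p(0,1)=119/162: -0.7346 × log₂(0.7346) = 0.3269
  p(1,0)=1/81: -0.0123 × log₂(0.0123) = 0.0783
  p(1,1)=7/162: -0.0432 × log₂(0.0432) = 0.1958
H(X,Y) = 1.0737 bits


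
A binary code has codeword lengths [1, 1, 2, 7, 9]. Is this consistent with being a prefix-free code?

Kraft inequality: Σ 2^(-l_i) ≤ 1 for prefix-free code
Calculating: 2^(-1) + 2^(-1) + 2^(-2) + 2^(-7) + 2^(-9)
= 0.5 + 0.5 + 0.25 + 0.0078125 + 0.001953125
= 1.2598
Since 1.2598 > 1, prefix-free code does not exist


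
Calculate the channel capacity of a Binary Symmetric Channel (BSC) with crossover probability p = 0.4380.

For BSC with error probability p:
C = 1 - H(p) where H(p) is binary entropy
H(0.4380) = -0.4380 × log₂(0.4380) - 0.5620 × log₂(0.5620)
H(p) = 0.9889
C = 1 - 0.9889 = 0.0111 bits/use


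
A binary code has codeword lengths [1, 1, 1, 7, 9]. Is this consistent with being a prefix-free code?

Kraft inequality: Σ 2^(-l_i) ≤ 1 for prefix-free code
Calculating: 2^(-1) + 2^(-1) + 2^(-1) + 2^(-7) + 2^(-9)
= 0.5 + 0.5 + 0.5 + 0.0078125 + 0.001953125
= 1.5098
Since 1.5098 > 1, prefix-free code does not exist


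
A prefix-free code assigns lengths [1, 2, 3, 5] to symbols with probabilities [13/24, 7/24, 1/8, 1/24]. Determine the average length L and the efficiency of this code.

Average length L = Σ p_i × l_i = 1.7083 bits
Entropy H = 1.5636 bits
Efficiency η = H/L × 100% = 91.53%


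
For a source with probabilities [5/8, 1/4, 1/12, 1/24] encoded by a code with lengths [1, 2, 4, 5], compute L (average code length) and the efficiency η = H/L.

Average length L = Σ p_i × l_i = 1.6667 bits
Entropy H = 1.4136 bits
Efficiency η = H/L × 100% = 84.81%


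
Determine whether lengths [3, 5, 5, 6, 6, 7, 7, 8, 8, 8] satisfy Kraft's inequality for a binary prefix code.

Kraft inequality: Σ 2^(-l_i) ≤ 1 for prefix-free code
Calculating: 2^(-3) + 2^(-5) + 2^(-5) + 2^(-6) + 2^(-6) + 2^(-7) + 2^(-7) + 2^(-8) + 2^(-8) + 2^(-8)
= 0.125 + 0.03125 + 0.03125 + 0.015625 + 0.015625 + 0.0078125 + 0.0078125 + 0.00390625 + 0.00390625 + 0.00390625
= 0.2461
Since 0.2461 ≤ 1, prefix-free code exists


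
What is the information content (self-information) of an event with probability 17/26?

Information content I(x) = -log₂(p(x))
I = -log₂(17/26) = -log₂(0.6538)
I = 0.6130 bits


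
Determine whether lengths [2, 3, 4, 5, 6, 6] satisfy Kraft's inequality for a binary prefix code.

Kraft inequality: Σ 2^(-l_i) ≤ 1 for prefix-free code
Calculating: 2^(-2) + 2^(-3) + 2^(-4) + 2^(-5) + 2^(-6) + 2^(-6)
= 0.25 + 0.125 + 0.0625 + 0.03125 + 0.015625 + 0.015625
= 0.5000
Since 0.5000 ≤ 1, prefix-free code exists


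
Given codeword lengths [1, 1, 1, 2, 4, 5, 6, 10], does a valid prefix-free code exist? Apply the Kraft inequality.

Kraft inequality: Σ 2^(-l_i) ≤ 1 for prefix-free code
Calculating: 2^(-1) + 2^(-1) + 2^(-1) + 2^(-2) + 2^(-4) + 2^(-5) + 2^(-6) + 2^(-10)
= 0.5 + 0.5 + 0.5 + 0.25 + 0.0625 + 0.03125 + 0.015625 + 0.0009765625
= 1.8604
Since 1.8604 > 1, prefix-free code does not exist


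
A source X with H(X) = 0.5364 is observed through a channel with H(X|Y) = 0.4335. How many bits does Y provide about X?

I(X;Y) = H(X) - H(X|Y)
I(X;Y) = 0.5364 - 0.4335 = 0.1029 bits


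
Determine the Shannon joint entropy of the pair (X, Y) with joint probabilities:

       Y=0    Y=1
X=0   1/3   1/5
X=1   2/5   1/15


H(X,Y) = -Σ p(x,y) log₂ p(x,y)
  p(0,0)=1/3: -0.3333 × log₂(0.3333) = 0.5283
  p(0,1)=1/5: -0.2000 × log₂(0.2000) = 0.4644
  p(1,0)=2/5: -0.4000 × log₂(0.4000) = 0.5288
  p(1,1)=1/15: -0.0667 × log₂(0.0667) = 0.2605
H(X,Y) = 1.7819 bits


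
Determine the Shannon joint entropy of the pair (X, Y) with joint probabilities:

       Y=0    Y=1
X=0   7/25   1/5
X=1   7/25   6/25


H(X,Y) = -Σ p(x,y) log₂ p(x,y)
  p(0,0)=7/25: -0.2800 × log₂(0.2800) = 0.5142
  p(0,1)=1/5: -0.2000 × log₂(0.2000) = 0.4644
  p(1,0)=7/25: -0.2800 × log₂(0.2800) = 0.5142
  p(1,1)=6/25: -0.2400 × log₂(0.2400) = 0.4941
H(X,Y) = 1.9870 bits


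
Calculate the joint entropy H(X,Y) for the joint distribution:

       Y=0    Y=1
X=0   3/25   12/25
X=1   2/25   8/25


H(X,Y) = -Σ p(x,y) log₂ p(x,y)
  p(0,0)=3/25: -0.1200 × log₂(0.1200) = 0.3671
  p(0,1)=12/25: -0.4800 × log₂(0.4800) = 0.5083
  p(1,0)=2/25: -0.0800 × log₂(0.0800) = 0.2915
  p(1,1)=8/25: -0.3200 × log₂(0.3200) = 0.5260
H(X,Y) = 1.6929 bits


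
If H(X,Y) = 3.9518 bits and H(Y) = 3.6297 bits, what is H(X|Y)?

Chain rule: H(X,Y) = H(X|Y) + H(Y)
H(X|Y) = H(X,Y) - H(Y) = 3.9518 - 3.6297 = 0.3221 bits


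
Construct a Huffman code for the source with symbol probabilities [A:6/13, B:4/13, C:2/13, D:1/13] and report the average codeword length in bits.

Huffman tree construction:
Combine smallest probabilities repeatedly
Resulting codes:
  A: 0 (length 1)
  B: 11 (length 2)
  C: 101 (length 3)
  D: 100 (length 3)
Average length = Σ p(s) × length(s) = 1.7692 bits
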